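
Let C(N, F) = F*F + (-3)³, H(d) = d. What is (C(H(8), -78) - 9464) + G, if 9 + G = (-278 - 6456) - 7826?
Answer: -17976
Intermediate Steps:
G = -14569 (G = -9 + ((-278 - 6456) - 7826) = -9 + (-6734 - 7826) = -9 - 14560 = -14569)
C(N, F) = -27 + F² (C(N, F) = F² - 27 = -27 + F²)
(C(H(8), -78) - 9464) + G = ((-27 + (-78)²) - 9464) - 14569 = ((-27 + 6084) - 9464) - 14569 = (6057 - 9464) - 14569 = -3407 - 14569 = -17976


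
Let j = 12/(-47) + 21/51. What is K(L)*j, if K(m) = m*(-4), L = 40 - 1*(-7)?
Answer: -500/17 ≈ -29.412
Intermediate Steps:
L = 47 (L = 40 + 7 = 47)
j = 125/799 (j = 12*(-1/47) + 21*(1/51) = -12/47 + 7/17 = 125/799 ≈ 0.15645)
K(m) = -4*m
K(L)*j = -4*47*(125/799) = -188*125/799 = -500/17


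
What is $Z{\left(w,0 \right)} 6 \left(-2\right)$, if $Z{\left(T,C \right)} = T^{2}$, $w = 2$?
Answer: $-48$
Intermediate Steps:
$Z{\left(w,0 \right)} 6 \left(-2\right) = 2^{2} \cdot 6 \left(-2\right) = 4 \cdot 6 \left(-2\right) = 24 \left(-2\right) = -48$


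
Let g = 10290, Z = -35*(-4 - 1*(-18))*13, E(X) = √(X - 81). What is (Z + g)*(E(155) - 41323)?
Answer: -161986160 + 3920*√74 ≈ -1.6195e+8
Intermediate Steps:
E(X) = √(-81 + X)
Z = -6370 (Z = -35*(-4 + 18)*13 = -35*14*13 = -490*13 = -6370)
(Z + g)*(E(155) - 41323) = (-6370 + 10290)*(√(-81 + 155) - 41323) = 3920*(√74 - 41323) = 3920*(-41323 + √74) = -161986160 + 3920*√74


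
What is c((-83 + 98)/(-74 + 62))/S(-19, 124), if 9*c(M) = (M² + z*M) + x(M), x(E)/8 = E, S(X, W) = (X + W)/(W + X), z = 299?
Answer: -6115/144 ≈ -42.465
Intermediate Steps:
S(X, W) = 1 (S(X, W) = (W + X)/(W + X) = 1)
x(E) = 8*E
c(M) = M²/9 + 307*M/9 (c(M) = ((M² + 299*M) + 8*M)/9 = (M² + 307*M)/9 = M²/9 + 307*M/9)
c((-83 + 98)/(-74 + 62))/S(-19, 124) = (((-83 + 98)/(-74 + 62))*(307 + (-83 + 98)/(-74 + 62))/9)/1 = ((15/(-12))*(307 + 15/(-12))/9)*1 = ((15*(-1/12))*(307 + 15*(-1/12))/9)*1 = ((⅑)*(-5/4)*(307 - 5/4))*1 = ((⅑)*(-5/4)*(1223/4))*1 = -6115/144*1 = -6115/144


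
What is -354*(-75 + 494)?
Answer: -148326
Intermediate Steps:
-354*(-75 + 494) = -354*419 = -148326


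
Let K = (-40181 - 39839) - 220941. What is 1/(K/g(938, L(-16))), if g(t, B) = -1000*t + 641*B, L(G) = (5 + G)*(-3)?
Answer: 916847/300961 ≈ 3.0464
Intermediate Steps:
L(G) = -15 - 3*G
K = -300961 (K = -80020 - 220941 = -300961)
1/(K/g(938, L(-16))) = 1/(-300961/(-1000*938 + 641*(-15 - 3*(-16)))) = 1/(-300961/(-938000 + 641*(-15 + 48))) = 1/(-300961/(-938000 + 641*33)) = 1/(-300961/(-938000 + 21153)) = 1/(-300961/(-916847)) = 1/(-300961*(-1/916847)) = 1/(300961/916847) = 916847/300961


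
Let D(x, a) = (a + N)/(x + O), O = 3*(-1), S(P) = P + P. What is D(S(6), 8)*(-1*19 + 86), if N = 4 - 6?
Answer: 134/3 ≈ 44.667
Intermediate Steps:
S(P) = 2*P
O = -3
N = -2
D(x, a) = (-2 + a)/(-3 + x) (D(x, a) = (a - 2)/(x - 3) = (-2 + a)/(-3 + x))
D(S(6), 8)*(-1*19 + 86) = ((-2 + 8)/(-3 + 2*6))*(-1*19 + 86) = (6/(-3 + 12))*(-19 + 86) = (6/9)*67 = ((⅑)*6)*67 = (⅔)*67 = 134/3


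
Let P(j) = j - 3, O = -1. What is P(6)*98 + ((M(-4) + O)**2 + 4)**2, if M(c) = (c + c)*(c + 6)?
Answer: 86143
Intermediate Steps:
M(c) = 2*c*(6 + c) (M(c) = (2*c)*(6 + c) = 2*c*(6 + c))
P(j) = -3 + j
P(6)*98 + ((M(-4) + O)**2 + 4)**2 = (-3 + 6)*98 + ((2*(-4)*(6 - 4) - 1)**2 + 4)**2 = 3*98 + ((2*(-4)*2 - 1)**2 + 4)**2 = 294 + ((-16 - 1)**2 + 4)**2 = 294 + ((-17)**2 + 4)**2 = 294 + (289 + 4)**2 = 294 + 293**2 = 294 + 85849 = 86143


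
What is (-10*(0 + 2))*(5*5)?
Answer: -500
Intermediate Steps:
(-10*(0 + 2))*(5*5) = -10*2*25 = -20*25 = -500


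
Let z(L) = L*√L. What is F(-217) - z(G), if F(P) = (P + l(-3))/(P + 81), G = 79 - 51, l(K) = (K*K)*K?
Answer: 61/34 - 56*√7 ≈ -146.37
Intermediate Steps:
l(K) = K³ (l(K) = K²*K = K³)
G = 28
F(P) = (-27 + P)/(81 + P) (F(P) = (P + (-3)³)/(P + 81) = (P - 27)/(81 + P) = (-27 + P)/(81 + P))
z(L) = L^(3/2)
F(-217) - z(G) = (-27 - 217)/(81 - 217) - 28^(3/2) = -244/(-136) - 56*√7 = -1/136*(-244) - 56*√7 = 61/34 - 56*√7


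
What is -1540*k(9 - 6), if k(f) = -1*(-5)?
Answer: -7700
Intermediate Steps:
k(f) = 5
-1540*k(9 - 6) = -1540*5 = -7700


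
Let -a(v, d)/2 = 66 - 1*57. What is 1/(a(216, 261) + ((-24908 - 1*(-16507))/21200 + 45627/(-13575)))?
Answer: -3837200/83487413 ≈ -0.045961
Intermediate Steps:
a(v, d) = -18 (a(v, d) = -2*(66 - 1*57) = -2*(66 - 57) = -2*9 = -18)
1/(a(216, 261) + ((-24908 - 1*(-16507))/21200 + 45627/(-13575))) = 1/(-18 + ((-24908 - 1*(-16507))/21200 + 45627/(-13575))) = 1/(-18 + ((-24908 + 16507)*(1/21200) + 45627*(-1/13575))) = 1/(-18 + (-8401*1/21200 - 15209/4525)) = 1/(-18 + (-8401/21200 - 15209/4525)) = 1/(-18 - 14417813/3837200) = 1/(-83487413/3837200) = -3837200/83487413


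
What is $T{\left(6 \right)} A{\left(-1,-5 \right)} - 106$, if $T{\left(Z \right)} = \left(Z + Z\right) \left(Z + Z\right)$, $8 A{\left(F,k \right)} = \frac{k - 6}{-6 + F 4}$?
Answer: $- \frac{431}{5} \approx -86.2$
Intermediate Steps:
$A{\left(F,k \right)} = \frac{-6 + k}{8 \left(-6 + 4 F\right)}$ ($A{\left(F,k \right)} = \frac{\left(k - 6\right) \frac{1}{-6 + F 4}}{8} = \frac{\left(-6 + k\right) \frac{1}{-6 + 4 F}}{8} = \frac{\frac{1}{-6 + 4 F} \left(-6 + k\right)}{8} = \frac{-6 + k}{8 \left(-6 + 4 F\right)}$)
$T{\left(Z \right)} = 4 Z^{2}$ ($T{\left(Z \right)} = 2 Z 2 Z = 4 Z^{2}$)
$T{\left(6 \right)} A{\left(-1,-5 \right)} - 106 = 4 \cdot 6^{2} \frac{-6 - 5}{16 \left(-3 + 2 \left(-1\right)\right)} - 106 = 4 \cdot 36 \cdot \frac{1}{16} \frac{1}{-3 - 2} \left(-11\right) - 106 = 144 \cdot \frac{1}{16} \frac{1}{-5} \left(-11\right) - 106 = 144 \cdot \frac{1}{16} \left(- \frac{1}{5}\right) \left(-11\right) - 106 = 144 \cdot \frac{11}{80} - 106 = \frac{99}{5} - 106 = - \frac{431}{5}$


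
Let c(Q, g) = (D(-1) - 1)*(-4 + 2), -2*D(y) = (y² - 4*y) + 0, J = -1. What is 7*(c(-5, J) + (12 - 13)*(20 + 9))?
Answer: -154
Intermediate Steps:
D(y) = 2*y - y²/2 (D(y) = -((y² - 4*y) + 0)/2 = -(y² - 4*y)/2 = 2*y - y²/2)
c(Q, g) = 7 (c(Q, g) = ((½)*(-1)*(4 - 1*(-1)) - 1)*(-4 + 2) = ((½)*(-1)*(4 + 1) - 1)*(-2) = ((½)*(-1)*5 - 1)*(-2) = (-5/2 - 1)*(-2) = -7/2*(-2) = 7)
7*(c(-5, J) + (12 - 13)*(20 + 9)) = 7*(7 + (12 - 13)*(20 + 9)) = 7*(7 - 1*29) = 7*(7 - 29) = 7*(-22) = -154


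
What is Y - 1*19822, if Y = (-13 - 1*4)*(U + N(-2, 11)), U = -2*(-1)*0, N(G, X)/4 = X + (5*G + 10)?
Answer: -20570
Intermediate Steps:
N(G, X) = 40 + 4*X + 20*G (N(G, X) = 4*(X + (5*G + 10)) = 4*(X + (10 + 5*G)) = 4*(10 + X + 5*G) = 40 + 4*X + 20*G)
U = 0 (U = 2*0 = 0)
Y = -748 (Y = (-13 - 1*4)*(0 + (40 + 4*11 + 20*(-2))) = (-13 - 4)*(0 + (40 + 44 - 40)) = -17*(0 + 44) = -17*44 = -748)
Y - 1*19822 = -748 - 1*19822 = -748 - 19822 = -20570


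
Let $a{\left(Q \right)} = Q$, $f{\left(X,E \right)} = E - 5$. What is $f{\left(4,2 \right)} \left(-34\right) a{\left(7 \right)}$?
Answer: $714$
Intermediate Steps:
$f{\left(X,E \right)} = -5 + E$
$f{\left(4,2 \right)} \left(-34\right) a{\left(7 \right)} = \left(-5 + 2\right) \left(-34\right) 7 = \left(-3\right) \left(-34\right) 7 = 102 \cdot 7 = 714$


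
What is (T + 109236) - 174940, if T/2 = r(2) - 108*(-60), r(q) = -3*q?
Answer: -52756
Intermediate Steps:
T = 12948 (T = 2*(-3*2 - 108*(-60)) = 2*(-6 + 6480) = 2*6474 = 12948)
(T + 109236) - 174940 = (12948 + 109236) - 174940 = 122184 - 174940 = -52756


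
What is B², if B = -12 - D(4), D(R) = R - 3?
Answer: 169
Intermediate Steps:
D(R) = -3 + R
B = -13 (B = -12 - (-3 + 4) = -12 - 1*1 = -12 - 1 = -13)
B² = (-13)² = 169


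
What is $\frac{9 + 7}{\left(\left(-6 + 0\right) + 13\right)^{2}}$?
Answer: $\frac{16}{49} \approx 0.32653$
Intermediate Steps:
$\frac{9 + 7}{\left(\left(-6 + 0\right) + 13\right)^{2}} = \frac{16}{\left(-6 + 13\right)^{2}} = \frac{16}{7^{2}} = \frac{16}{49}$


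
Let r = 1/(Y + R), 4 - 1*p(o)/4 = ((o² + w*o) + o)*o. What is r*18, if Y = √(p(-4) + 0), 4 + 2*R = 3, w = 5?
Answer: -36/449 - 288*I*√7/449 ≈ -0.080178 - 1.6971*I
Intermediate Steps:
R = -½ (R = -2 + (½)*3 = -2 + 3/2 = -½ ≈ -0.50000)
p(o) = 16 - 4*o*(o² + 6*o) (p(o) = 16 - 4*((o² + 5*o) + o)*o = 16 - 4*(o² + 6*o)*o = 16 - 4*o*(o² + 6*o))
Y = 4*I*√7 (Y = √((16 - 24*(-4)² - 4*(-4)³) + 0) = √((16 - 24*16 - 4*(-64)) + 0) = √((16 - 384 + 256) + 0) = √(-112 + 0) = √(-112) = 4*I*√7 ≈ 10.583*I)
r = 1/(-½ + 4*I*√7) (r = 1/(4*I*√7 - ½) = 1/(-½ + 4*I*√7) ≈ -0.0044543 - 0.094281*I)
r*18 = (-2/449 - 16*I*√7/449)*18 = -36/449 - 288*I*√7/449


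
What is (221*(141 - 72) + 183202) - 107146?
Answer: 91305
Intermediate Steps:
(221*(141 - 72) + 183202) - 107146 = (221*69 + 183202) - 107146 = (15249 + 183202) - 107146 = 198451 - 107146 = 91305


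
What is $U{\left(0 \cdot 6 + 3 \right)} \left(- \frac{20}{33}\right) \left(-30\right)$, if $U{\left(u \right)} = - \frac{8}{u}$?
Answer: $- \frac{1600}{33} \approx -48.485$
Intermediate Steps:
$U{\left(0 \cdot 6 + 3 \right)} \left(- \frac{20}{33}\right) \left(-30\right) = - \frac{8}{0 \cdot 6 + 3} \left(- \frac{20}{33}\right) \left(-30\right) = - \frac{8}{0 + 3} \left(\left(-20\right) \frac{1}{33}\right) \left(-30\right) = - \frac{8}{3} \left(- \frac{20}{33}\right) \left(-30\right) = \left(-8\right) \frac{1}{3} \left(- \frac{20}{33}\right) \left(-30\right) = \left(- \frac{8}{3}\right) \left(- \frac{20}{33}\right) \left(-30\right) = \frac{160}{99} \left(-30\right) = - \frac{1600}{33}$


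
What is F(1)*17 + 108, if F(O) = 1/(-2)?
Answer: 199/2 ≈ 99.500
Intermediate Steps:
F(O) = -½
F(1)*17 + 108 = -½*17 + 108 = -17/2 + 108 = 199/2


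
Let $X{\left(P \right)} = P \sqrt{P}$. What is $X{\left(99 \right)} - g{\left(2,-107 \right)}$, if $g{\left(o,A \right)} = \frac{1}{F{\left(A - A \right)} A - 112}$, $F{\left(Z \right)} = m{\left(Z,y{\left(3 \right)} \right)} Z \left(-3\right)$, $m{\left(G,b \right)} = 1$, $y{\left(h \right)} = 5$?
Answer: $\frac{1}{112} + 297 \sqrt{11} \approx 985.05$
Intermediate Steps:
$F{\left(Z \right)} = - 3 Z$ ($F{\left(Z \right)} = 1 Z \left(-3\right) = Z \left(-3\right) = - 3 Z$)
$g{\left(o,A \right)} = - \frac{1}{112}$ ($g{\left(o,A \right)} = \frac{1}{- 3 \left(A - A\right) A - 112} = \frac{1}{\left(-3\right) 0 A - 112} = \frac{1}{0 A - 112} = \frac{1}{0 - 112} = \frac{1}{-112} = - \frac{1}{112}$)
$X{\left(P \right)} = P^{\frac{3}{2}}$
$X{\left(99 \right)} - g{\left(2,-107 \right)} = 99^{\frac{3}{2}} - - \frac{1}{112} = 297 \sqrt{11} + \frac{1}{112} = \frac{1}{112} + 297 \sqrt{11}$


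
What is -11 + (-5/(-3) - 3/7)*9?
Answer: 1/7 ≈ 0.14286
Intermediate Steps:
-11 + (-5/(-3) - 3/7)*9 = -11 + (-5*(-1/3) - 3*1/7)*9 = -11 + (5/3 - 3/7)*9 = -11 + (26/21)*9 = -11 + 78/7 = 1/7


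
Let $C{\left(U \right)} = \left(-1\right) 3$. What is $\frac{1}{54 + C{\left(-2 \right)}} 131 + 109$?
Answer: $\frac{5690}{51} \approx 111.57$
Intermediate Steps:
$C{\left(U \right)} = -3$
$\frac{1}{54 + C{\left(-2 \right)}} 131 + 109 = \frac{1}{54 - 3} \cdot 131 + 109 = \frac{1}{51} \cdot 131 + 109 = \frac{131}{51} + 109 = \frac{5690}{51}$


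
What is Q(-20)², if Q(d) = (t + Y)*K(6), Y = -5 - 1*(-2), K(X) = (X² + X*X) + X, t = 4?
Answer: 6084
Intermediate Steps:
K(X) = X + 2*X² (K(X) = (X² + X²) + X = 2*X² + X = X + 2*X²)
Y = -3 (Y = -5 + 2 = -3)
Q(d) = 78 (Q(d) = (4 - 3)*(6*(1 + 2*6)) = 1*(6*(1 + 12)) = 1*(6*13) = 1*78 = 78)
Q(-20)² = 78² = 6084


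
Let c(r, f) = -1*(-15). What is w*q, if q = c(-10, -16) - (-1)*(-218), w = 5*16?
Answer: -16240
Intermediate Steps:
w = 80
c(r, f) = 15
q = -203 (q = 15 - (-1)*(-218) = 15 - 1*218 = 15 - 218 = -203)
w*q = 80*(-203) = -16240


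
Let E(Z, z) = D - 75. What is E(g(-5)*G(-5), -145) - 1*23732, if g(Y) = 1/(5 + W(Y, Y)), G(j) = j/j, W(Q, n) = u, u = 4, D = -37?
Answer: -23844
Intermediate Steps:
W(Q, n) = 4
G(j) = 1
g(Y) = ⅑ (g(Y) = 1/(5 + 4) = 1/9 = ⅑)
E(Z, z) = -112 (E(Z, z) = -37 - 75 = -112)
E(g(-5)*G(-5), -145) - 1*23732 = -112 - 1*23732 = -112 - 23732 = -23844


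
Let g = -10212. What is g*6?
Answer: -61272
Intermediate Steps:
g*6 = -10212*6 = -61272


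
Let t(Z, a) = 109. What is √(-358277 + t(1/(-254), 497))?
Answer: 2*I*√89542 ≈ 598.47*I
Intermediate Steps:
√(-358277 + t(1/(-254), 497)) = √(-358277 + 109) = √(-358168) = 2*I*√89542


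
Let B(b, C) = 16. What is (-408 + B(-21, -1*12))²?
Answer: 153664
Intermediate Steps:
(-408 + B(-21, -1*12))² = (-408 + 16)² = (-392)² = 153664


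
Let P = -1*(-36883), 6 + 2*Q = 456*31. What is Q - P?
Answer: -29818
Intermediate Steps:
Q = 7065 (Q = -3 + (456*31)/2 = -3 + (½)*14136 = -3 + 7068 = 7065)
P = 36883
Q - P = 7065 - 1*36883 = 7065 - 36883 = -29818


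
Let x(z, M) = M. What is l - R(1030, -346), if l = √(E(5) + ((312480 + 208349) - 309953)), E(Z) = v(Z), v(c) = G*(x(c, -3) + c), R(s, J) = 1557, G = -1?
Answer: -1557 + √210874 ≈ -1097.8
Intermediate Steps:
v(c) = 3 - c (v(c) = -(-3 + c) = 3 - c)
E(Z) = 3 - Z
l = √210874 (l = √((3 - 1*5) + ((312480 + 208349) - 309953)) = √((3 - 5) + (520829 - 309953)) = √(-2 + 210876) = √210874 ≈ 459.21)
l - R(1030, -346) = √210874 - 1*1557 = √210874 - 1557 = -1557 + √210874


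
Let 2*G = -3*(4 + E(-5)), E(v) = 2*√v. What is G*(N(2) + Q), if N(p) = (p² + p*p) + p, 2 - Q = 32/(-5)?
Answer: -552/5 - 276*I*√5/5 ≈ -110.4 - 123.43*I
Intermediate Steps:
Q = 42/5 (Q = 2 - 32/(-5) = 2 - 32*(-1)/5 = 2 - 1*(-32/5) = 2 + 32/5 = 42/5 ≈ 8.4000)
N(p) = p + 2*p² (N(p) = (p² + p²) + p = 2*p² + p = p + 2*p²)
G = -6 - 3*I*√5 (G = (-3*(4 + 2*√(-5)))/2 = (-3*(4 + 2*(I*√5)))/2 = (-3*(4 + 2*I*√5))/2 = (-12 - 6*I*√5)/2 = -6 - 3*I*√5 ≈ -6.0 - 6.7082*I)
G*(N(2) + Q) = (-6 - 3*I*√5)*(2*(1 + 2*2) + 42/5) = (-6 - 3*I*√5)*(2*(1 + 4) + 42/5) = (-6 - 3*I*√5)*(2*5 + 42/5) = (-6 - 3*I*√5)*(10 + 42/5) = (-6 - 3*I*√5)*(92/5) = -552/5 - 276*I*√5/5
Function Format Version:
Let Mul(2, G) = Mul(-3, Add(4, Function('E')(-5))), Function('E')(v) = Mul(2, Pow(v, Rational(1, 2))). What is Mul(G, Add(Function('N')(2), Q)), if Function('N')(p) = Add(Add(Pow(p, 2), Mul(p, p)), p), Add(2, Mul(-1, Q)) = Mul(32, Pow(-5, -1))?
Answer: Add(Rational(-552, 5), Mul(Rational(-276, 5), I, Pow(5, Rational(1, 2)))) ≈ Add(-110.40, Mul(-123.43, I))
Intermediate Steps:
Q = Rational(42, 5) (Q = Add(2, Mul(-1, Mul(32, Pow(-5, -1)))) = Add(2, Mul(-1, Mul(32, Rational(-1, 5)))) = Add(2, Mul(-1, Rational(-32, 5))) = Add(2, Rational(32, 5)) = Rational(42, 5) ≈ 8.4000)
Function('N')(p) = Add(p, Mul(2, Pow(p, 2))) (Function('N')(p) = Add(Add(Pow(p, 2), Pow(p, 2)), p) = Add(Mul(2, Pow(p, 2)), p) = Add(p, Mul(2, Pow(p, 2))))
G = Add(-6, Mul(-3, I, Pow(5, Rational(1, 2)))) (G = Mul(Rational(1, 2), Mul(-3, Add(4, Mul(2, Pow(-5, Rational(1, 2)))))) = Mul(Rational(1, 2), Mul(-3, Add(4, Mul(2, Mul(I, Pow(5, Rational(1, 2))))))) = Mul(Rational(1, 2), Mul(-3, Add(4, Mul(2, I, Pow(5, Rational(1, 2)))))) = Mul(Rational(1, 2), Add(-12, Mul(-6, I, Pow(5, Rational(1, 2))))) = Add(-6, Mul(-3, I, Pow(5, Rational(1, 2)))) ≈ Add(-6.0000, Mul(-6.7082, I)))
Mul(G, Add(Function('N')(2), Q)) = Mul(Add(-6, Mul(-3, I, Pow(5, Rational(1, 2)))), Add(Mul(2, Add(1, Mul(2, 2))), Rational(42, 5))) = Mul(Add(-6, Mul(-3, I, Pow(5, Rational(1, 2)))), Add(Mul(2, Add(1, 4)), Rational(42, 5))) = Mul(Add(-6, Mul(-3, I, Pow(5, Rational(1, 2)))), Add(Mul(2, 5), Rational(42, 5))) = Mul(Add(-6, Mul(-3, I, Pow(5, Rational(1, 2)))), Add(10, Rational(42, 5))) = Mul(Add(-6, Mul(-3, I, Pow(5, Rational(1, 2)))), Rational(92, 5)) = Add(Rational(-552, 5), Mul(Rational(-276, 5), I, Pow(5, Rational(1, 2))))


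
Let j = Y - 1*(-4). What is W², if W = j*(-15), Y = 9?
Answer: 38025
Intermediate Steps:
j = 13 (j = 9 - 1*(-4) = 9 + 4 = 13)
W = -195 (W = 13*(-15) = -195)
W² = (-195)² = 38025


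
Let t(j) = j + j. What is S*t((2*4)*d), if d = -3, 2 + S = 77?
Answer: -3600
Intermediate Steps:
S = 75 (S = -2 + 77 = 75)
t(j) = 2*j
S*t((2*4)*d) = 75*(2*((2*4)*(-3))) = 75*(2*(8*(-3))) = 75*(2*(-24)) = 75*(-48) = -3600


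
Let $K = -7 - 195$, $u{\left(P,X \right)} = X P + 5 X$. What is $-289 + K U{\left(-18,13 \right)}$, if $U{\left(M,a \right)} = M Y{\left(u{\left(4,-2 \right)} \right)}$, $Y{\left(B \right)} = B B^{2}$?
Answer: $-21205441$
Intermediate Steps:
$u{\left(P,X \right)} = 5 X + P X$ ($u{\left(P,X \right)} = P X + 5 X = 5 X + P X$)
$Y{\left(B \right)} = B^{3}$
$U{\left(M,a \right)} = - 5832 M$ ($U{\left(M,a \right)} = M \left(- 2 \left(5 + 4\right)\right)^{3} = M \left(\left(-2\right) 9\right)^{3} = M \left(-18\right)^{3} = M \left(-5832\right) = - 5832 M$)
$K = -202$
$-289 + K U{\left(-18,13 \right)} = -289 - 202 \left(\left(-5832\right) \left(-18\right)\right) = -289 - 21205152 = -21205441$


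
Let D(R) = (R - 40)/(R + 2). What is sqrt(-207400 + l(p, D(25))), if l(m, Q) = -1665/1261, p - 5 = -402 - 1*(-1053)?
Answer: I*sqrt(329793194965)/1261 ≈ 455.41*I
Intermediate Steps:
D(R) = (-40 + R)/(2 + R)
p = 656 (p = 5 + (-402 - 1*(-1053)) = 5 + (-402 + 1053) = 5 + 651 = 656)
l(m, Q) = -1665/1261 (l(m, Q) = -1665*1/1261 = -1665/1261)
sqrt(-207400 + l(p, D(25))) = sqrt(-207400 - 1665/1261) = sqrt(-261533065/1261) = I*sqrt(329793194965)/1261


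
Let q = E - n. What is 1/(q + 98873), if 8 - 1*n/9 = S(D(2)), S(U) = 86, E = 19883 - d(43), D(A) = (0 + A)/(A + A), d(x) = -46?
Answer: 1/119504 ≈ 8.3679e-6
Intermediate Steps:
D(A) = 1/2 (D(A) = A/((2*A)) = A*(1/(2*A)) = 1/2)
E = 19929 (E = 19883 - 1*(-46) = 19883 + 46 = 19929)
n = -702 (n = 72 - 9*86 = 72 - 774 = -702)
q = 20631 (q = 19929 - 1*(-702) = 19929 + 702 = 20631)
1/(q + 98873) = 1/(20631 + 98873) = 1/119504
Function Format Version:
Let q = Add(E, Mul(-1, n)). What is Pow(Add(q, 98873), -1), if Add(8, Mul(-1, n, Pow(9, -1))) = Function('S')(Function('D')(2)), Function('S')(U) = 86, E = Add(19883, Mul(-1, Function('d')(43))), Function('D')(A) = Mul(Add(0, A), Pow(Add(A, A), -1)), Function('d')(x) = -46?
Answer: Rational(1, 119504) ≈ 8.3679e-6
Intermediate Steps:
Function('D')(A) = Rational(1, 2) (Function('D')(A) = Mul(A, Pow(Mul(2, A), -1)) = Mul(A, Mul(Rational(1, 2), Pow(A, -1))) = Rational(1, 2))
E = 19929 (E = Add(19883, Mul(-1, -46)) = Add(19883, 46) = 19929)
n = -702 (n = Add(72, Mul(-9, 86)) = Add(72, -774) = -702)
q = 20631 (q = Add(19929, Mul(-1, -702)) = Add(19929, 702) = 20631)
Pow(Add(q, 98873), -1) = Pow(Add(20631, 98873), -1) = Pow(119504, -1) = Rational(1, 119504)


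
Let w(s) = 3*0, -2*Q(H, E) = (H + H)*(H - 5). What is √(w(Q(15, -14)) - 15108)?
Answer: 2*I*√3777 ≈ 122.91*I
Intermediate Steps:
Q(H, E) = -H*(-5 + H) (Q(H, E) = -(H + H)*(H - 5)/2 = -2*H*(-5 + H)/2 = -H*(-5 + H))
w(s) = 0
√(w(Q(15, -14)) - 15108) = √(0 - 15108) = √(-15108) = 2*I*√3777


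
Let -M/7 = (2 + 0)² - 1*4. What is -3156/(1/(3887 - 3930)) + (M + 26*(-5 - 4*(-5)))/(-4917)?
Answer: 222425282/1639 ≈ 1.3571e+5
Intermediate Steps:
M = 0 (M = -7*((2 + 0)² - 1*4) = -7*(2² - 4) = -7*(4 - 4) = -7*0 = 0)
-3156/(1/(3887 - 3930)) + (M + 26*(-5 - 4*(-5)))/(-4917) = -3156/(1/(3887 - 3930)) + (0 + 26*(-5 - 4*(-5)))/(-4917) = -3156/(1/(-43)) + (0 + 26*(-5 + 20))*(-1/4917) = -3156/(-1/43) + (0 + 26*15)*(-1/4917) = -3156*(-43) + (0 + 390)*(-1/4917) = 135708 + 390*(-1/4917) = 135708 - 130/1639 = 222425282/1639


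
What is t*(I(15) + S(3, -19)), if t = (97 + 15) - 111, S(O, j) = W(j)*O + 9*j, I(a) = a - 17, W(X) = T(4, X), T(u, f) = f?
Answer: -230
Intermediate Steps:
W(X) = X
I(a) = -17 + a
S(O, j) = 9*j + O*j (S(O, j) = j*O + 9*j = O*j + 9*j = 9*j + O*j)
t = 1 (t = 112 - 111 = 1)
t*(I(15) + S(3, -19)) = 1*((-17 + 15) - 19*(9 + 3)) = 1*(-2 - 19*12) = 1*(-2 - 228) = 1*(-230) = -230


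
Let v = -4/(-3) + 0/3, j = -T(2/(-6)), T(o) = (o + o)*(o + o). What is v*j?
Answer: -16/27 ≈ -0.59259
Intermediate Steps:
T(o) = 4*o² (T(o) = (2*o)*(2*o) = 4*o²)
j = -4/9 (j = -4*(2/(-6))² = -4*(2*(-⅙))² = -4*(-⅓)² = -4/9 ≈ -0.44444)
v = 4/3 (v = -4*(-⅓) + 0*(⅓) = 4/3 + 0 = 4/3 ≈ 1.3333)
v*j = (4/3)*(-4/9) = -16/27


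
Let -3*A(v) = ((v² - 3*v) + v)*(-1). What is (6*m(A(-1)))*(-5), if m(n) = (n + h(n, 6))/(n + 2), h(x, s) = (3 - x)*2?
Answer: -50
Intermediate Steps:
A(v) = -2*v/3 + v²/3 (A(v) = -((v² - 3*v) + v)*(-1)/3 = -(v² - 2*v)*(-1)/3 = -(-v² + 2*v)/3 = -2*v/3 + v²/3)
h(x, s) = 6 - 2*x
m(n) = (6 - n)/(2 + n) (m(n) = (n + (6 - 2*n))/(n + 2) = (6 - n)/(2 + n))
(6*m(A(-1)))*(-5) = (6*((6 - (-1)*(-2 - 1)/3)/(2 + (⅓)*(-1)*(-2 - 1))))*(-5) = (6*((6 - (-1)*(-3)/3)/(2 + (⅓)*(-1)*(-3))))*(-5) = (6*((6 - 1*1)/(2 + 1)))*(-5) = (6*((6 - 1)/3))*(-5) = (6*((⅓)*5))*(-5) = (6*(5/3))*(-5) = 10*(-5) = -50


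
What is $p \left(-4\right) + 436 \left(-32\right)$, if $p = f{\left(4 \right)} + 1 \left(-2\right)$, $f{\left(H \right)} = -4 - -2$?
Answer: $-13936$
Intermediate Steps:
$f{\left(H \right)} = -2$ ($f{\left(H \right)} = -4 + 2 = -2$)
$p = -4$ ($p = -2 + 1 \left(-2\right) = -2 - 2 = -4$)
$p \left(-4\right) + 436 \left(-32\right) = \left(-4\right) \left(-4\right) + 436 \left(-32\right) = 16 - 13952 = -13936$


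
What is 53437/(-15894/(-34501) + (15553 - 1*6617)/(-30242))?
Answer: 27877528277377/86182706 ≈ 3.2347e+5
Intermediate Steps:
53437/(-15894/(-34501) + (15553 - 1*6617)/(-30242)) = 53437/(-15894*(-1/34501) + (15553 - 6617)*(-1/30242)) = 53437/(15894/34501 + 8936*(-1/30242)) = 53437/(15894/34501 - 4468/15121) = 53437/(86182706/521689621) = 53437*(521689621/86182706) = 27877528277377/86182706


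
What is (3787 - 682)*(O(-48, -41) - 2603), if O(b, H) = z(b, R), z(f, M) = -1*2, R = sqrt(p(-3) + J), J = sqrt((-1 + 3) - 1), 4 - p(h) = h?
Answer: -8088525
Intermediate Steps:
p(h) = 4 - h
J = 1 (J = sqrt(2 - 1) = sqrt(1) = 1)
R = 2*sqrt(2) (R = sqrt((4 - 1*(-3)) + 1) = sqrt((4 + 3) + 1) = sqrt(7 + 1) = sqrt(8) = 2*sqrt(2) ≈ 2.8284)
z(f, M) = -2
O(b, H) = -2
(3787 - 682)*(O(-48, -41) - 2603) = (3787 - 682)*(-2 - 2603) = 3105*(-2605) = -8088525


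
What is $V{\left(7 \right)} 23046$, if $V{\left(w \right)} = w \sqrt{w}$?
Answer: $161322 \sqrt{7} \approx 4.2682 \cdot 10^{5}$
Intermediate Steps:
$V{\left(w \right)} = w^{\frac{3}{2}}$
$V{\left(7 \right)} 23046 = 7^{\frac{3}{2}} \cdot 23046 = 7 \sqrt{7} \cdot 23046 = 161322 \sqrt{7}$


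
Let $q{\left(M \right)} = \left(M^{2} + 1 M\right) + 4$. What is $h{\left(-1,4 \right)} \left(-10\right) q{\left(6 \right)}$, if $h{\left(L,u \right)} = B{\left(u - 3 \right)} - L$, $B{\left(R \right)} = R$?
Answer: $-920$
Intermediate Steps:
$q{\left(M \right)} = 4 + M + M^{2}$ ($q{\left(M \right)} = \left(M^{2} + M\right) + 4 = \left(M + M^{2}\right) + 4 = 4 + M + M^{2}$)
$h{\left(L,u \right)} = -3 + u - L$ ($h{\left(L,u \right)} = \left(u - 3\right) - L = \left(-3 + u\right) - L = -3 + u - L$)
$h{\left(-1,4 \right)} \left(-10\right) q{\left(6 \right)} = \left(-3 + 4 - -1\right) \left(-10\right) \left(4 + 6 + 6^{2}\right) = \left(-3 + 4 + 1\right) \left(-10\right) \left(4 + 6 + 36\right) = 2 \left(-10\right) 46 = \left(-20\right) 46 = -920$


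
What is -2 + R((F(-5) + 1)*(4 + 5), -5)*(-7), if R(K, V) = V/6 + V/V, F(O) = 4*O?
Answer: -19/6 ≈ -3.1667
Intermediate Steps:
R(K, V) = 1 + V/6 (R(K, V) = V*(⅙) + 1 = V/6 + 1 = 1 + V/6)
-2 + R((F(-5) + 1)*(4 + 5), -5)*(-7) = -2 + (1 + (⅙)*(-5))*(-7) = -2 + (1 - ⅚)*(-7) = -2 + (⅙)*(-7) = -2 - 7/6 = -19/6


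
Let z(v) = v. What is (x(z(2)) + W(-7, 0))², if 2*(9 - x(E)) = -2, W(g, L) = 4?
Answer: 196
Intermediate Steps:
x(E) = 10 (x(E) = 9 - ½*(-2) = 9 + 1 = 10)
(x(z(2)) + W(-7, 0))² = (10 + 4)² = 14² = 196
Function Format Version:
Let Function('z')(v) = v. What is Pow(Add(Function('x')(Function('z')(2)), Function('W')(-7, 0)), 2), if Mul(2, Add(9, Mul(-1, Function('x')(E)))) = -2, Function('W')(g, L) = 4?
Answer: 196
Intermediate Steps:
Function('x')(E) = 10 (Function('x')(E) = Add(9, Mul(Rational(-1, 2), -2)) = Add(9, 1) = 10)
Pow(Add(Function('x')(Function('z')(2)), Function('W')(-7, 0)), 2) = Pow(Add(10, 4), 2) = Pow(14, 2) = 196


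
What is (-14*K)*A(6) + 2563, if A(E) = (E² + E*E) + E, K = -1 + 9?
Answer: -6173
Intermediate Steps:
K = 8
A(E) = E + 2*E² (A(E) = (E² + E²) + E = 2*E² + E = E + 2*E²)
(-14*K)*A(6) + 2563 = (-14*8)*(6*(1 + 2*6)) + 2563 = -672*(1 + 12) + 2563 = -672*13 + 2563 = -112*78 + 2563 = -8736 + 2563 = -6173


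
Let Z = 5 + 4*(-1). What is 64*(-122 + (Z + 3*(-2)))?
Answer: -8128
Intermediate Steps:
Z = 1 (Z = 5 - 4 = 1)
64*(-122 + (Z + 3*(-2))) = 64*(-122 + (1 + 3*(-2))) = 64*(-122 + (1 - 6)) = 64*(-122 - 5) = 64*(-127) = -8128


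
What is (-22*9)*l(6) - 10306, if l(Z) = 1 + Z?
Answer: -11692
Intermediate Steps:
(-22*9)*l(6) - 10306 = (-22*9)*(1 + 6) - 10306 = -198*7 - 10306 = -1386 - 10306 = -11692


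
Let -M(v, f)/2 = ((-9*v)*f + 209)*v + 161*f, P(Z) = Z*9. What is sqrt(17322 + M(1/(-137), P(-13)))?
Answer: 2*sqrt(258068771)/137 ≈ 234.52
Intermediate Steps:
P(Z) = 9*Z
M(v, f) = -322*f - 2*v*(209 - 9*f*v) (M(v, f) = -2*(((-9*v)*f + 209)*v + 161*f) = -2*((-9*f*v + 209)*v + 161*f) = -2*((209 - 9*f*v)*v + 161*f) = -2*(v*(209 - 9*f*v) + 161*f) = -2*(161*f + v*(209 - 9*f*v)) = -322*f - 2*v*(209 - 9*f*v))
sqrt(17322 + M(1/(-137), P(-13))) = sqrt(17322 + (-418/(-137) - 2898*(-13) + 18*(9*(-13))*(1/(-137))**2)) = sqrt(17322 + (-418*(-1/137) - 322*(-117) + 18*(-117)*(-1/137)**2)) = sqrt(17322 + (418/137 + 37674 + 18*(-117)*(1/18769))) = sqrt(17322 + (418/137 + 37674 - 2106/18769)) = sqrt(17322 + 707158466/18769) = sqrt(1032275084/18769) = 2*sqrt(258068771)/137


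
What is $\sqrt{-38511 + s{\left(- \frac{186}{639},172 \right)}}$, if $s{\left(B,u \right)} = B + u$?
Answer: $\frac{i \sqrt{1739415297}}{213} \approx 195.8 i$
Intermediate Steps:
$\sqrt{-38511 + s{\left(- \frac{186}{639},172 \right)}} = \sqrt{-38511 + \left(- \frac{186}{639} + 172\right)} = \sqrt{-38511 + \left(\left(-186\right) \frac{1}{639} + 172\right)} = \sqrt{-38511 + \left(- \frac{62}{213} + 172\right)} = \sqrt{-38511 + \frac{36574}{213}} = \sqrt{- \frac{8166269}{213}} = \frac{i \sqrt{1739415297}}{213}$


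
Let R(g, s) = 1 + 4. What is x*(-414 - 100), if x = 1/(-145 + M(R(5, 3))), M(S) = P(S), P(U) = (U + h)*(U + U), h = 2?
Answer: 514/75 ≈ 6.8533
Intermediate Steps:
P(U) = 2*U*(2 + U) (P(U) = (U + 2)*(U + U) = (2 + U)*(2*U) = 2*U*(2 + U))
R(g, s) = 5
M(S) = 2*S*(2 + S)
x = -1/75 (x = 1/(-145 + 2*5*(2 + 5)) = 1/(-145 + 2*5*7) = 1/(-145 + 70) = 1/(-75) = -1/75 ≈ -0.013333)
x*(-414 - 100) = -(-414 - 100)/75 = -1/75*(-514) = 514/75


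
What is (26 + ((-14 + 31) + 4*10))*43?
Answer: 3569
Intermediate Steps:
(26 + ((-14 + 31) + 4*10))*43 = (26 + (17 + 40))*43 = (26 + 57)*43 = 83*43 = 3569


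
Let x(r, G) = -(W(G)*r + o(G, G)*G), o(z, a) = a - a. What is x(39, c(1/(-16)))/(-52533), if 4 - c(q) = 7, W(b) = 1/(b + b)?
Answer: -1/8082 ≈ -0.00012373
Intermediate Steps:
W(b) = 1/(2*b)
c(q) = -3 (c(q) = 4 - 1*7 = 4 - 7 = -3)
o(z, a) = 0
x(r, G) = -r/(2*G) (x(r, G) = -((1/(2*G))*r + 0*G) = -(r/(2*G) + 0) = -r/(2*G))
x(39, c(1/(-16)))/(-52533) = -1/2*39/(-3)/(-52533) = -1/2*39*(-1/3)*(-1/52533) = (13/2)*(-1/52533) = -1/8082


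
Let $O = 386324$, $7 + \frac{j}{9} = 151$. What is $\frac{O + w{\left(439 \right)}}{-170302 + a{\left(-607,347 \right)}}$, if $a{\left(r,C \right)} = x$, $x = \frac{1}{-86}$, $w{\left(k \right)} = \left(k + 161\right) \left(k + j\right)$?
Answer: $- \frac{122749864}{14645973} \approx -8.3811$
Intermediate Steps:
$j = 1296$ ($j = -63 + 9 \cdot 151 = -63 + 1359 = 1296$)
$w{\left(k \right)} = \left(161 + k\right) \left(1296 + k\right)$ ($w{\left(k \right)} = \left(k + 161\right) \left(k + 1296\right) = \left(161 + k\right) \left(1296 + k\right)$)
$x = - \frac{1}{86} \approx -0.011628$
$a{\left(r,C \right)} = - \frac{1}{86}$
$\frac{O + w{\left(439 \right)}}{-170302 + a{\left(-607,347 \right)}} = \frac{386324 + \left(208656 + 439^{2} + 1457 \cdot 439\right)}{-170302 - \frac{1}{86}} = \frac{386324 + \left(208656 + 192721 + 639623\right)}{- \frac{14645973}{86}} = \left(386324 + 1041000\right) \left(- \frac{86}{14645973}\right) = 1427324 \left(- \frac{86}{14645973}\right) = - \frac{122749864}{14645973}$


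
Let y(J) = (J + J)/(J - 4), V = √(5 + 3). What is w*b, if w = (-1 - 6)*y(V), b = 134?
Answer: 1876 + 1876*√2 ≈ 4529.1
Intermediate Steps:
V = 2*√2 (V = √8 = 2*√2 ≈ 2.8284)
y(J) = 2*J/(-4 + J) (y(J) = (2*J)/(-4 + J) = 2*J/(-4 + J))
w = -28*√2/(-4 + 2*√2) (w = (-1 - 6)*(2*(2*√2)/(-4 + 2*√2)) = -28*√2/(-4 + 2*√2) ≈ 33.799)
w*b = (14 + 14*√2)*134 = 1876 + 1876*√2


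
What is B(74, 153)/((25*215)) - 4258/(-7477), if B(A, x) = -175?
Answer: 863131/1607555 ≈ 0.53692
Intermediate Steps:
B(74, 153)/((25*215)) - 4258/(-7477) = -175/(25*215) - 4258/(-7477) = -175/5375 - 4258*(-1/7477) = -175*1/5375 + 4258/7477 = -7/215 + 4258/7477 = 863131/1607555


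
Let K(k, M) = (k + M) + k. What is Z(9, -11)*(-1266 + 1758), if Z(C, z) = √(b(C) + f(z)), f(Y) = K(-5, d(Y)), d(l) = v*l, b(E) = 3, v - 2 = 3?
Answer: 492*I*√62 ≈ 3874.0*I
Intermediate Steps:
v = 5 (v = 2 + 3 = 5)
d(l) = 5*l
K(k, M) = M + 2*k (K(k, M) = (M + k) + k = M + 2*k)
f(Y) = -10 + 5*Y (f(Y) = 5*Y + 2*(-5) = 5*Y - 10 = -10 + 5*Y)
Z(C, z) = √(-7 + 5*z) (Z(C, z) = √(3 + (-10 + 5*z)) = √(-7 + 5*z))
Z(9, -11)*(-1266 + 1758) = √(-7 + 5*(-11))*(-1266 + 1758) = √(-7 - 55)*492 = √(-62)*492 = (I*√62)*492 = 492*I*√62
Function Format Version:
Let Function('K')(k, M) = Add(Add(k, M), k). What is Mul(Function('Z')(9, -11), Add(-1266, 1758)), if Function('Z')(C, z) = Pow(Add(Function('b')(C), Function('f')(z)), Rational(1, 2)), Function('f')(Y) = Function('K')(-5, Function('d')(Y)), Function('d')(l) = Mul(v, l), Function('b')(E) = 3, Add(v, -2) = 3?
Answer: Mul(492, I, Pow(62, Rational(1, 2))) ≈ Mul(3874.0, I)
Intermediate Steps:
v = 5 (v = Add(2, 3) = 5)
Function('d')(l) = Mul(5, l)
Function('K')(k, M) = Add(M, Mul(2, k)) (Function('K')(k, M) = Add(Add(M, k), k) = Add(M, Mul(2, k)))
Function('f')(Y) = Add(-10, Mul(5, Y)) (Function('f')(Y) = Add(Mul(5, Y), Mul(2, -5)) = Add(Mul(5, Y), -10) = Add(-10, Mul(5, Y)))
Function('Z')(C, z) = Pow(Add(-7, Mul(5, z)), Rational(1, 2)) (Function('Z')(C, z) = Pow(Add(3, Add(-10, Mul(5, z))), Rational(1, 2)) = Pow(Add(-7, Mul(5, z)), Rational(1, 2)))
Mul(Function('Z')(9, -11), Add(-1266, 1758)) = Mul(Pow(Add(-7, Mul(5, -11)), Rational(1, 2)), Add(-1266, 1758)) = Mul(Pow(Add(-7, -55), Rational(1, 2)), 492) = Mul(Pow(-62, Rational(1, 2)), 492) = Mul(Mul(I, Pow(62, Rational(1, 2))), 492) = Mul(492, I, Pow(62, Rational(1, 2)))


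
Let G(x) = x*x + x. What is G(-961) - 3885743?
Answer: -2963183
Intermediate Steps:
G(x) = x + x² (G(x) = x² + x = x + x²)
G(-961) - 3885743 = -961*(1 - 961) - 3885743 = -961*(-960) - 3885743 = 922560 - 3885743 = -2963183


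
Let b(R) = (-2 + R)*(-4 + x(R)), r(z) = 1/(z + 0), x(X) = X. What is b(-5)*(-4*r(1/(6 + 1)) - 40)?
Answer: -4284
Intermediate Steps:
r(z) = 1/z
b(R) = (-4 + R)*(-2 + R) (b(R) = (-2 + R)*(-4 + R) = (-4 + R)*(-2 + R))
b(-5)*(-4*r(1/(6 + 1)) - 40) = (8 + (-5)**2 - 6*(-5))*(-4/(1/(6 + 1)) - 40) = (8 + 25 + 30)*(-4/(1/7) - 40) = 63*(-4/1/7 - 40) = 63*(-4*7 - 40) = 63*(-28 - 40) = 63*(-68) = -4284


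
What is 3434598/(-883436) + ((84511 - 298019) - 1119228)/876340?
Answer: -523407821527/96773788030 ≈ -5.4086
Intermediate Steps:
3434598/(-883436) + ((84511 - 298019) - 1119228)/876340 = 3434598*(-1/883436) + (-213508 - 1119228)*(1/876340) = -1717299/441718 - 1332736*1/876340 = -1717299/441718 - 333184/219085 = -523407821527/96773788030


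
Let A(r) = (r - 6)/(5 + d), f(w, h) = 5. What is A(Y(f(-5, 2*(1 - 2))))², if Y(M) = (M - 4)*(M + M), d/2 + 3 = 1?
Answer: 16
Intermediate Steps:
d = -4 (d = -6 + 2*1 = -6 + 2 = -4)
Y(M) = 2*M*(-4 + M) (Y(M) = (-4 + M)*(2*M) = 2*M*(-4 + M))
A(r) = -6 + r (A(r) = (r - 6)/(5 - 4) = (-6 + r)/1 = (-6 + r)*1 = -6 + r)
A(Y(f(-5, 2*(1 - 2))))² = (-6 + 2*5*(-4 + 5))² = (-6 + 2*5*1)² = (-6 + 10)² = 4² = 16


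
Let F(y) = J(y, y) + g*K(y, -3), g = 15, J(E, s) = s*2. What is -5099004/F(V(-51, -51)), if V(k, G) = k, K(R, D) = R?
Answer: 1699668/289 ≈ 5881.2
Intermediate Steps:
J(E, s) = 2*s
F(y) = 17*y (F(y) = 2*y + 15*y = 17*y)
-5099004/F(V(-51, -51)) = -5099004/(17*(-51)) = -5099004/(-867) = -5099004*(-1/867) = 1699668/289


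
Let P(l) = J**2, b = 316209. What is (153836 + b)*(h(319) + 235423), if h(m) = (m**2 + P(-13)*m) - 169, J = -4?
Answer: 160811325355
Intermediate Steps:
P(l) = 16 (P(l) = (-4)**2 = 16)
h(m) = -169 + m**2 + 16*m (h(m) = (m**2 + 16*m) - 169 = -169 + m**2 + 16*m)
(153836 + b)*(h(319) + 235423) = (153836 + 316209)*((-169 + 319**2 + 16*319) + 235423) = 470045*((-169 + 101761 + 5104) + 235423) = 470045*(106696 + 235423) = 470045*342119 = 160811325355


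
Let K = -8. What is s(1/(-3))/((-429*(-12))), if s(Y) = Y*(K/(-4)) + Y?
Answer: -1/5148 ≈ -0.00019425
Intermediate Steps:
s(Y) = 3*Y (s(Y) = Y*(-8/(-4)) + Y = Y*(-8*(-¼)) + Y = Y*2 + Y = 2*Y + Y = 3*Y)
s(1/(-3))/((-429*(-12))) = (3/(-3))/((-429*(-12))) = (3*(-⅓))/5148 = -1*1/5148 = -1/5148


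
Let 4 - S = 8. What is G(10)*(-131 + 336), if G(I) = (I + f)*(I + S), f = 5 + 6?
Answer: 25830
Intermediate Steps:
S = -4 (S = 4 - 1*8 = 4 - 8 = -4)
f = 11
G(I) = (-4 + I)*(11 + I) (G(I) = (I + 11)*(I - 4) = (11 + I)*(-4 + I) = (-4 + I)*(11 + I))
G(10)*(-131 + 336) = (-44 + 10**2 + 7*10)*(-131 + 336) = (-44 + 100 + 70)*205 = 126*205 = 25830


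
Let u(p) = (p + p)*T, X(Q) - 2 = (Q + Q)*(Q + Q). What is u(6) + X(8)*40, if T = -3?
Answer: 10284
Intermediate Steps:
X(Q) = 2 + 4*Q² (X(Q) = 2 + (Q + Q)*(Q + Q) = 2 + (2*Q)*(2*Q) = 2 + 4*Q²)
u(p) = -6*p (u(p) = (p + p)*(-3) = (2*p)*(-3) = -6*p)
u(6) + X(8)*40 = -6*6 + (2 + 4*8²)*40 = -36 + (2 + 4*64)*40 = -36 + (2 + 256)*40 = -36 + 258*40 = -36 + 10320 = 10284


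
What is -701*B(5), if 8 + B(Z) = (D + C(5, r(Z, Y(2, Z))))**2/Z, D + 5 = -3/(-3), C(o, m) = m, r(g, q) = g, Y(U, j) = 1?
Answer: 27339/5 ≈ 5467.8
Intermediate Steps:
D = -4 (D = -5 - 3/(-3) = -5 - 3*(-1/3) = -5 + 1 = -4)
B(Z) = -8 + (-4 + Z)**2/Z
-701*B(5) = -701*(-8 + (-4 + 5)**2/5) = -701*(-8 + (1/5)*1**2) = -701*(-8 + (1/5)*1) = -701*(-8 + 1/5) = -701*(-39/5) = 27339/5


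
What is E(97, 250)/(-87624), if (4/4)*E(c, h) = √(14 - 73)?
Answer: -I*√59/87624 ≈ -8.766e-5*I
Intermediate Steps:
E(c, h) = I*√59 (E(c, h) = √(14 - 73) = √(-59) = I*√59)
E(97, 250)/(-87624) = (I*√59)/(-87624) = (I*√59)*(-1/87624) = -I*√59/87624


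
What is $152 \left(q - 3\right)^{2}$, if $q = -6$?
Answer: $12312$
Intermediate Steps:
$152 \left(q - 3\right)^{2} = 152 \left(-6 - 3\right)^{2} = 152 \left(-9\right)^{2} = 152 \cdot 81 = 12312$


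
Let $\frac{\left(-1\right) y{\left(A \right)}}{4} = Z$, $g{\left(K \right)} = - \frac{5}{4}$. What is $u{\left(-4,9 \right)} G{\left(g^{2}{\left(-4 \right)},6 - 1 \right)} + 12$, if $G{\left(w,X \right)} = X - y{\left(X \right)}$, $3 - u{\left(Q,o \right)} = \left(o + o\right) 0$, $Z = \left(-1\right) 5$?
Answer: $-33$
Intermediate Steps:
$Z = -5$
$g{\left(K \right)} = - \frac{5}{4}$ ($g{\left(K \right)} = \left(-5\right) \frac{1}{4} = - \frac{5}{4}$)
$y{\left(A \right)} = 20$ ($y{\left(A \right)} = \left(-4\right) \left(-5\right) = 20$)
$u{\left(Q,o \right)} = 3$ ($u{\left(Q,o \right)} = 3 - \left(o + o\right) 0 = 3 - 2 o 0 = 3 - 0 = 3 + 0 = 3$)
$G{\left(w,X \right)} = -20 + X$ ($G{\left(w,X \right)} = X - 20 = -20 + X$)
$u{\left(-4,9 \right)} G{\left(g^{2}{\left(-4 \right)},6 - 1 \right)} + 12 = 3 \left(-20 + \left(6 - 1\right)\right) + 12 = 3 \left(-20 + 5\right) + 12 = 3 \left(-15\right) + 12 = -45 + 12 = -33$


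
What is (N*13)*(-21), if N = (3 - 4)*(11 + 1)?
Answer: 3276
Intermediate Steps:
N = -12 (N = -1*12 = -12)
(N*13)*(-21) = -12*13*(-21) = -156*(-21) = 3276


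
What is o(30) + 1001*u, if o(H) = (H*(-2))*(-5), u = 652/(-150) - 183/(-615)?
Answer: -11540951/3075 ≈ -3753.2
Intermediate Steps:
u = -12451/3075 (u = 652*(-1/150) - 183*(-1/615) = -326/75 + 61/205 = -12451/3075 ≈ -4.0491)
o(H) = 10*H (o(H) = -2*H*(-5) = 10*H)
o(30) + 1001*u = 10*30 + 1001*(-12451/3075) = 300 - 12463451/3075 = -11540951/3075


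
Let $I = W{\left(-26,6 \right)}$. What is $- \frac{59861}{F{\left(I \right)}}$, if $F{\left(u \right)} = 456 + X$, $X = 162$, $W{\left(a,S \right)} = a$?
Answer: $- \frac{59861}{618} \approx -96.862$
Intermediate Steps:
$I = -26$
$F{\left(u \right)} = 618$ ($F{\left(u \right)} = 456 + 162 = 618$)
$- \frac{59861}{F{\left(I \right)}} = - \frac{59861}{618}$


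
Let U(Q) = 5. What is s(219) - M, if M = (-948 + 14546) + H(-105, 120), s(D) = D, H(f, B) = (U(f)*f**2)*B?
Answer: -6628379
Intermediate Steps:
H(f, B) = 5*B*f**2 (H(f, B) = (5*f**2)*B = 5*B*f**2)
M = 6628598 (M = (-948 + 14546) + 5*120*(-105)**2 = 13598 + 5*120*11025 = 13598 + 6615000 = 6628598)
s(219) - M = 219 - 1*6628598 = 219 - 6628598 = -6628379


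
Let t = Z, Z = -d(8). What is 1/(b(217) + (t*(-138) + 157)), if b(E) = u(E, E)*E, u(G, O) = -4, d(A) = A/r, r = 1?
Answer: 1/393 ≈ 0.0025445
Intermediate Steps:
d(A) = A (d(A) = A/1 = A*1 = A)
Z = -8 (Z = -1*8 = -8)
t = -8
b(E) = -4*E
1/(b(217) + (t*(-138) + 157)) = 1/(-4*217 + (-8*(-138) + 157)) = 1/(-868 + (1104 + 157)) = 1/(-868 + 1261) = 1/393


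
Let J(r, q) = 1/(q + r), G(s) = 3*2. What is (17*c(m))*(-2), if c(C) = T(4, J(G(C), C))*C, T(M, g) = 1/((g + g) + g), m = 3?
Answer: -306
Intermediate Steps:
G(s) = 6
T(M, g) = 1/(3*g) (T(M, g) = 1/(2*g + g) = 1/(3*g))
c(C) = C*(2 + C/3) (c(C) = (1/(3*(1/(C + 6))))*C = (1/(3*(1/(6 + C))))*C = ((6 + C)/3)*C = (2 + C/3)*C = C*(2 + C/3))
(17*c(m))*(-2) = (17*((1/3)*3*(6 + 3)))*(-2) = (17*((1/3)*3*9))*(-2) = (17*9)*(-2) = 153*(-2) = -306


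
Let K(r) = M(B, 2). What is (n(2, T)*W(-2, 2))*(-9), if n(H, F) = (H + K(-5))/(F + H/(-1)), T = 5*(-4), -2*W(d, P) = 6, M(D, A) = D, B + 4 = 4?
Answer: -27/11 ≈ -2.4545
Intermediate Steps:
B = 0 (B = -4 + 4 = 0)
W(d, P) = -3 (W(d, P) = -1/2*6 = -3)
T = -20
K(r) = 0
n(H, F) = H/(F - H) (n(H, F) = (H + 0)/(F + H/(-1)) = H/(F + H*(-1)) = H/(F - H))
(n(2, T)*W(-2, 2))*(-9) = ((2/(-20 - 1*2))*(-3))*(-9) = ((2/(-20 - 2))*(-3))*(-9) = ((2/(-22))*(-3))*(-9) = ((2*(-1/22))*(-3))*(-9) = -1/11*(-3)*(-9) = (3/11)*(-9) = -27/11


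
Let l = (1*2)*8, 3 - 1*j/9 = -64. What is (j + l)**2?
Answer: 383161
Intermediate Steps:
j = 603 (j = 27 - 9*(-64) = 27 + 576 = 603)
l = 16 (l = 2*8 = 16)
(j + l)**2 = (603 + 16)**2 = 619**2 = 383161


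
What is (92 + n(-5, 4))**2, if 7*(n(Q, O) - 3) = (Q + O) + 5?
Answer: 447561/49 ≈ 9133.9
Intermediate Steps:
n(Q, O) = 26/7 + O/7 + Q/7 (n(Q, O) = 3 + ((Q + O) + 5)/7 = 3 + ((O + Q) + 5)/7 = 3 + (5 + O + Q)/7 = 3 + (5/7 + O/7 + Q/7) = 26/7 + O/7 + Q/7)
(92 + n(-5, 4))**2 = (92 + (26/7 + (1/7)*4 + (1/7)*(-5)))**2 = (92 + (26/7 + 4/7 - 5/7))**2 = (92 + 25/7)**2 = (669/7)**2 = 447561/49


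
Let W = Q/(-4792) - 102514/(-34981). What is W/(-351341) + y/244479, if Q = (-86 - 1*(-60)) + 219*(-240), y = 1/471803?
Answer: -134421687372503321033/3396644740401798586745292 ≈ -3.9575e-5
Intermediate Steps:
y = 1/471803 ≈ 2.1195e-6
Q = -52586 (Q = (-86 + 60) - 52560 = -26 - 52560 = -52586)
W = 1165378977/83814476 (W = -52586/(-4792) - 102514/(-34981) = -52586*(-1/4792) - 102514*(-1/34981) = 26293/2396 + 102514/34981 = 1165378977/83814476 ≈ 13.904)
W/(-351341) + y/244479 = (1165378977/83814476)/(-351341) + (1/471803)/244479 = (1165378977/83814476)*(-1/351341) + (1/471803)*(1/244479) = -1165378977/29447461812316 + 1/115345925637 = -134421687372503321033/3396644740401798586745292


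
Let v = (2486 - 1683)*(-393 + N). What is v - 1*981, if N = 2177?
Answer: 1431571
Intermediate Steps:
v = 1432552 (v = (2486 - 1683)*(-393 + 2177) = 803*1784 = 1432552)
v - 1*981 = 1432552 - 1*981 = 1432552 - 981 = 1431571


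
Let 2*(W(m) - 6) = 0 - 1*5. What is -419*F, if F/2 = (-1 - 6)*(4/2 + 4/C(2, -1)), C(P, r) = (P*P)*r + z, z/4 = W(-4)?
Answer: 70392/5 ≈ 14078.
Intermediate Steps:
W(m) = 7/2 (W(m) = 6 + (0 - 1*5)/2 = 6 + (0 - 5)/2 = 6 + (½)*(-5) = 6 - 5/2 = 7/2)
z = 14 (z = 4*(7/2) = 14)
C(P, r) = 14 + r*P² (C(P, r) = (P*P)*r + 14 = P²*r + 14 = r*P² + 14 = 14 + r*P²)
F = -168/5 (F = 2*((-1 - 6)*(4/2 + 4/(14 - 1*2²))) = 2*(-7*(4*(½) + 4/(14 - 1*4))) = 2*(-7*(2 + 4/(14 - 4))) = 2*(-7*(2 + 4/10)) = 2*(-7*(2 + 4*(⅒))) = 2*(-7*(2 + ⅖)) = 2*(-7*12/5) = 2*(-84/5) = -168/5 ≈ -33.600)
-419*F = -419*(-168/5) = 70392/5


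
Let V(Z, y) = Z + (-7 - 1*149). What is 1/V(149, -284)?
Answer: -1/7 ≈ -0.14286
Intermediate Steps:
V(Z, y) = -156 + Z (V(Z, y) = Z + (-7 - 149) = Z - 156 = -156 + Z)
1/V(149, -284) = 1/(-156 + 149) = 1/(-7) = -1/7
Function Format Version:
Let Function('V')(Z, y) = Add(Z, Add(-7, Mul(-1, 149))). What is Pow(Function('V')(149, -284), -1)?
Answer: Rational(-1, 7) ≈ -0.14286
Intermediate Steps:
Function('V')(Z, y) = Add(-156, Z) (Function('V')(Z, y) = Add(Z, Add(-7, -149)) = Add(Z, -156) = Add(-156, Z))
Pow(Function('V')(149, -284), -1) = Pow(Add(-156, 149), -1) = Pow(-7, -1) = Rational(-1, 7)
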